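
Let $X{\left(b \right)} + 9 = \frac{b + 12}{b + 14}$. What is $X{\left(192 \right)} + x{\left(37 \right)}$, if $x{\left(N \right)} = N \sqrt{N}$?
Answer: $- \frac{825}{103} + 37 \sqrt{37} \approx 217.05$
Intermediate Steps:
$x{\left(N \right)} = N^{\frac{3}{2}}$
$X{\left(b \right)} = -9 + \frac{12 + b}{14 + b}$ ($X{\left(b \right)} = -9 + \frac{b + 12}{b + 14} = -9 + \frac{12 + b}{14 + b}$)
$X{\left(192 \right)} + x{\left(37 \right)} = \frac{2 \left(-57 - 768\right)}{14 + 192} + 37^{\frac{3}{2}} = \frac{2 \left(-57 - 768\right)}{206} + 37 \sqrt{37} = 2 \cdot \frac{1}{206} \left(-825\right) + 37 \sqrt{37} = - \frac{825}{103} + 37 \sqrt{37}$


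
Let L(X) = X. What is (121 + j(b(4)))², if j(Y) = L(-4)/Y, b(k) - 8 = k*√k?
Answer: 233289/16 ≈ 14581.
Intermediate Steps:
b(k) = 8 + k^(3/2) (b(k) = 8 + k*√k = 8 + k^(3/2))
j(Y) = -4/Y
(121 + j(b(4)))² = (121 - 4/(8 + 4^(3/2)))² = (121 - 4/(8 + 8))² = (121 - 4/16)² = (121 - 4*1/16)² = (121 - ¼)² = (483/4)² = 233289/16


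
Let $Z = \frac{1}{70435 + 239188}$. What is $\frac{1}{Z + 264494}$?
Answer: $\frac{309623}{81893425763} \approx 3.7808 \cdot 10^{-6}$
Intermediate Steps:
$Z = \frac{1}{309623} \approx 3.2297 \cdot 10^{-6}$
$\frac{1}{Z + 264494} = \frac{1}{\frac{1}{309623} + 264494} = \frac{1}{\frac{81893425763}{309623}} = \frac{309623}{81893425763}$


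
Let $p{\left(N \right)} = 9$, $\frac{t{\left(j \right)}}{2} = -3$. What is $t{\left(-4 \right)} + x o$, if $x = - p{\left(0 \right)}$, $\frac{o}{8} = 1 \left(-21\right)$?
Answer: $1506$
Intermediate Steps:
$t{\left(j \right)} = -6$ ($t{\left(j \right)} = 2 \left(-3\right) = -6$)
$o = -168$ ($o = 8 \cdot 1 \left(-21\right) = 8 \left(-21\right) = -168$)
$x = -9$ ($x = \left(-1\right) 9 = -9$)
$t{\left(-4 \right)} + x o = -6 - -1512 = -6 + 1512 = 1506$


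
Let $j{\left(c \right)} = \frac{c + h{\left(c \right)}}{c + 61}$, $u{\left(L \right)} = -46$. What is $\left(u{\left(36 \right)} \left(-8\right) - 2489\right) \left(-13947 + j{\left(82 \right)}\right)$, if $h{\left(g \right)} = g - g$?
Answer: $\frac{4229993019}{143} \approx 2.958 \cdot 10^{7}$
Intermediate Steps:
$h{\left(g \right)} = 0$
$j{\left(c \right)} = \frac{c}{61 + c}$ ($j{\left(c \right)} = \frac{c + 0}{c + 61} = \frac{c}{61 + c}$)
$\left(u{\left(36 \right)} \left(-8\right) - 2489\right) \left(-13947 + j{\left(82 \right)}\right) = \left(\left(-46\right) \left(-8\right) - 2489\right) \left(-13947 + \frac{82}{61 + 82}\right) = \left(368 - 2489\right) \left(-13947 + \frac{82}{143}\right) = - 2121 \left(-13947 + 82 \cdot \frac{1}{143}\right) = - 2121 \left(-13947 + \frac{82}{143}\right) = \left(-2121\right) \left(- \frac{1994339}{143}\right) = \frac{4229993019}{143}$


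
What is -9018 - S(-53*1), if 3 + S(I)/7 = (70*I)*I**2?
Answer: 72940733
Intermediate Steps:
S(I) = -21 + 490*I**3 (S(I) = -21 + 7*((70*I)*I**2) = -21 + 7*(70*I**3) = -21 + 490*I**3)
-9018 - S(-53*1) = -9018 - (-21 + 490*(-53*1)**3) = -9018 - (-21 + 490*(-53)**3) = -9018 - (-21 + 490*(-148877)) = -9018 - (-21 - 72949730) = -9018 - 1*(-72949751) = -9018 + 72949751 = 72940733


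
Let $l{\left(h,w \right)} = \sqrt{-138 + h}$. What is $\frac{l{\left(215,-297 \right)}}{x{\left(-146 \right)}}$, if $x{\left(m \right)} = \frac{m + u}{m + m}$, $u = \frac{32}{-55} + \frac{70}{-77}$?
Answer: $\frac{4015 \sqrt{77}}{2028} \approx 17.373$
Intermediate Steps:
$u = - \frac{82}{55}$ ($u = 32 \left(- \frac{1}{55}\right) + 70 \left(- \frac{1}{77}\right) = - \frac{32}{55} - \frac{10}{11} = - \frac{82}{55} \approx -1.4909$)
$x{\left(m \right)} = \frac{- \frac{82}{55} + m}{2 m}$ ($x{\left(m \right)} = \frac{m - \frac{82}{55}}{m + m} = \frac{- \frac{82}{55} + m}{2 m}$)
$\frac{l{\left(215,-297 \right)}}{x{\left(-146 \right)}} = \frac{\sqrt{-138 + 215}}{\frac{1}{110} \frac{1}{-146} \left(-82 + 55 \left(-146\right)\right)} = \frac{\sqrt{77}}{\frac{1}{110} \left(- \frac{1}{146}\right) \left(-82 - 8030\right)} = \frac{\sqrt{77}}{\frac{1}{110} \left(- \frac{1}{146}\right) \left(-8112\right)} = \frac{\sqrt{77}}{\frac{2028}{4015}} = \sqrt{77} \cdot \frac{4015}{2028} = \frac{4015 \sqrt{77}}{2028}$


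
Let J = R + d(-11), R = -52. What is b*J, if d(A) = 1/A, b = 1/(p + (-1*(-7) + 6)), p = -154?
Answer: 191/517 ≈ 0.36944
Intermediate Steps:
b = -1/141 (b = 1/(-154 + (-1*(-7) + 6)) = 1/(-154 + (7 + 6)) = 1/(-154 + 13) = 1/(-141) = -1/141 ≈ -0.0070922)
J = -573/11 (J = -52 + 1/(-11) = -52 - 1/11 = -573/11 ≈ -52.091)
b*J = -1/141*(-573/11) = 191/517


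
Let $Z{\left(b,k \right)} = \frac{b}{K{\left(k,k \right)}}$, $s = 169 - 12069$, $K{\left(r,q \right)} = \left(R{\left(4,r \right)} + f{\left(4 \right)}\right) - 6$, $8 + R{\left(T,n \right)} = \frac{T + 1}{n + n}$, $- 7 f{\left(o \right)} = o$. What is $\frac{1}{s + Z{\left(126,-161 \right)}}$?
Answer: $- \frac{671}{7990696} \approx -8.3973 \cdot 10^{-5}$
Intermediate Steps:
$f{\left(o \right)} = - \frac{o}{7}$
$R{\left(T,n \right)} = -8 + \frac{1 + T}{2 n}$ ($R{\left(T,n \right)} = -8 + \frac{T + 1}{n + n} = -8 + \frac{1 + T}{2 n}$)
$K{\left(r,q \right)} = - \frac{46}{7} + \frac{5 - 16 r}{2 r}$ ($K{\left(r,q \right)} = \left(\frac{1 + 4 - 16 r}{2 r} - \frac{4}{7}\right) - 6 = \left(\frac{5 - 16 r}{2 r} - \frac{4}{7}\right) - 6 = \left(- \frac{4}{7} + \frac{5 - 16 r}{2 r}\right) - 6 = - \frac{46}{7} + \frac{5 - 16 r}{2 r}$)
$s = -11900$ ($s = 169 - 12069 = -11900$)
$Z{\left(b,k \right)} = \frac{14 b k}{35 - 204 k}$ ($Z{\left(b,k \right)} = \frac{b}{\frac{1}{14} \frac{1}{k} \left(35 - 204 k\right)} = b \frac{14 k}{35 - 204 k} = \frac{14 b k}{35 - 204 k}$)
$\frac{1}{s + Z{\left(126,-161 \right)}} = \frac{1}{-11900 - 1764 \left(-161\right) \frac{1}{-35 + 204 \left(-161\right)}} = \frac{1}{-11900 - 1764 \left(-161\right) \frac{1}{-35 - 32844}} = \frac{1}{-11900 - 1764 \left(-161\right) \frac{1}{-32879}} = \frac{1}{-11900 - 1764 \left(-161\right) \left(- \frac{1}{32879}\right)} = \frac{1}{-11900 - \frac{5796}{671}} = \frac{1}{- \frac{7990696}{671}} = - \frac{671}{7990696}$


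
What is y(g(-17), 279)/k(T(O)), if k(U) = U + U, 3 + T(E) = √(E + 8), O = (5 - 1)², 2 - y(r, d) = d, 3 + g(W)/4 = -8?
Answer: -277/10 - 277*√6/15 ≈ -72.934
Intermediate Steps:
g(W) = -44 (g(W) = -12 + 4*(-8) = -12 - 32 = -44)
y(r, d) = 2 - d
O = 16 (O = 4² = 16)
T(E) = -3 + √(8 + E) (T(E) = -3 + √(E + 8) = -3 + √(8 + E))
k(U) = 2*U
y(g(-17), 279)/k(T(O)) = (2 - 1*279)/((2*(-3 + √(8 + 16)))) = (2 - 279)/((2*(-3 + √24))) = -277*1/(2*(-3 + 2*√6)) = -277/(-6 + 4*√6)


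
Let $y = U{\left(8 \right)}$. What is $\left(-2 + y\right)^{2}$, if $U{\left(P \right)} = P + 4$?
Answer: $100$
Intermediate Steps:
$U{\left(P \right)} = 4 + P$
$y = 12$ ($y = 4 + 8 = 12$)
$\left(-2 + y\right)^{2} = \left(-2 + 12\right)^{2} = 10^{2} = 100$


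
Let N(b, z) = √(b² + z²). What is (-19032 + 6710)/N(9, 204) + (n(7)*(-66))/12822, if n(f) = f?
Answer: -77/2137 - 12322*√4633/13899 ≈ -60.379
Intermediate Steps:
(-19032 + 6710)/N(9, 204) + (n(7)*(-66))/12822 = (-19032 + 6710)/(√(9² + 204²)) + (7*(-66))/12822 = -12322/√(81 + 41616) - 462*1/12822 = -12322*√4633/13899 - 77/2137 = -77/2137 - 12322*√4633/13899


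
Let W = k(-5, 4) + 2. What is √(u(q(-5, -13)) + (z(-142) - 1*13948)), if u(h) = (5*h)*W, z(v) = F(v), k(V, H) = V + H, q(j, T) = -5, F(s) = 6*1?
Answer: I*√13967 ≈ 118.18*I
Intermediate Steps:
F(s) = 6
k(V, H) = H + V
z(v) = 6
W = 1 (W = (4 - 5) + 2 = -1 + 2 = 1)
u(h) = 5*h (u(h) = (5*h)*1 = 5*h)
√(u(q(-5, -13)) + (z(-142) - 1*13948)) = √(5*(-5) + (6 - 1*13948)) = √(-25 + (6 - 13948)) = √(-25 - 13942) = √(-13967) = I*√13967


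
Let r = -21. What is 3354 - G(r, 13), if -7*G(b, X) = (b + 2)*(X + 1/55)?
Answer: 1277686/385 ≈ 3318.7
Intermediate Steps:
G(b, X) = -(2 + b)*(1/55 + X)/7 (G(b, X) = -(b + 2)*(X + 1/55)/7 = -(2 + b)*(X + 1/55)/7 = -(2 + b)*(1/55 + X)/7)
3354 - G(r, 13) = 3354 - (-2/385 - 2/7*13 - 1/385*(-21) - ⅐*13*(-21)) = 3354 - (-2/385 - 26/7 + 3/55 + 39) = 3354 - 1*13604/385 = 3354 - 13604/385 = 1277686/385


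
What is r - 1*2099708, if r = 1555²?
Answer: 318317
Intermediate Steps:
r = 2418025
r - 1*2099708 = 2418025 - 1*2099708 = 2418025 - 2099708 = 318317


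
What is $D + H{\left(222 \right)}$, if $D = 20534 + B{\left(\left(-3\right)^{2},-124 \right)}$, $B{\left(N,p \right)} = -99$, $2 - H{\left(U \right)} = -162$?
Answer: $20599$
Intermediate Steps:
$H{\left(U \right)} = 164$ ($H{\left(U \right)} = 2 - -162 = 2 + 162 = 164$)
$D = 20435$ ($D = 20534 - 99 = 20435$)
$D + H{\left(222 \right)} = 20435 + 164 = 20599$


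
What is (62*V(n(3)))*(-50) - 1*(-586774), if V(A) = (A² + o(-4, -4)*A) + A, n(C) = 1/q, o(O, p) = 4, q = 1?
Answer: 568174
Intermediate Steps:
n(C) = 1 (n(C) = 1/1 = 1)
V(A) = A² + 5*A (V(A) = (A² + 4*A) + A = A² + 5*A)
(62*V(n(3)))*(-50) - 1*(-586774) = (62*(1*(5 + 1)))*(-50) - 1*(-586774) = (62*(1*6))*(-50) + 586774 = (62*6)*(-50) + 586774 = 372*(-50) + 586774 = -18600 + 586774 = 568174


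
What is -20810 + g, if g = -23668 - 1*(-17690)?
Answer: -26788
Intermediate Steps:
g = -5978 (g = -23668 + 17690 = -5978)
-20810 + g = -20810 - 5978 = -26788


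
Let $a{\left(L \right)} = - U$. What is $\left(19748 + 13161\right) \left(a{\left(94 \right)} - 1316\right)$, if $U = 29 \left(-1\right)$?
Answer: $-42353883$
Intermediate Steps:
$U = -29$
$a{\left(L \right)} = 29$ ($a{\left(L \right)} = \left(-1\right) \left(-29\right) = 29$)
$\left(19748 + 13161\right) \left(a{\left(94 \right)} - 1316\right) = \left(19748 + 13161\right) \left(29 - 1316\right) = 32909 \left(-1287\right) = -42353883$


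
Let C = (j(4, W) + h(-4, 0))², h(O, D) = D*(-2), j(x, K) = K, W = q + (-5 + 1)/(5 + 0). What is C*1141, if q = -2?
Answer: 223636/25 ≈ 8945.4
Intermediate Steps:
W = -14/5 (W = -2 + (-5 + 1)/(5 + 0) = -2 - 4/5 = -2 - 4*⅕ = -2 - ⅘ = -14/5 ≈ -2.8000)
h(O, D) = -2*D
C = 196/25 (C = (-14/5 - 2*0)² = (-14/5 + 0)² = (-14/5)² = 196/25 ≈ 7.8400)
C*1141 = (196/25)*1141 = 223636/25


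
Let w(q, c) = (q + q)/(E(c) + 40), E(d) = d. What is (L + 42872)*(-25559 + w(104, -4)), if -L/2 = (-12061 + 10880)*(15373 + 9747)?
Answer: -1517256095272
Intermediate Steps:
L = 59333440 (L = -2*(-12061 + 10880)*(15373 + 9747) = -(-2362)*25120 = -2*(-29666720) = 59333440)
w(q, c) = 2*q/(40 + c) (w(q, c) = (q + q)/(c + 40) = (2*q)/(40 + c) = 2*q/(40 + c))
(L + 42872)*(-25559 + w(104, -4)) = (59333440 + 42872)*(-25559 + 2*104/(40 - 4)) = 59376312*(-25559 + 2*104/36) = 59376312*(-25559 + 2*104*(1/36)) = 59376312*(-25559 + 52/9) = 59376312*(-229979/9) = -1517256095272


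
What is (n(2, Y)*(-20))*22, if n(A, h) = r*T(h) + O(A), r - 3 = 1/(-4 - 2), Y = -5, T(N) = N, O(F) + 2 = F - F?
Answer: 21340/3 ≈ 7113.3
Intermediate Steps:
O(F) = -2 (O(F) = -2 + (F - F) = -2 + 0 = -2)
r = 17/6 (r = 3 + 1/(-4 - 2) = 3 + 1/(-6) = 3 - ⅙ = 17/6 ≈ 2.8333)
n(A, h) = -2 + 17*h/6 (n(A, h) = 17*h/6 - 2 = -2 + 17*h/6)
(n(2, Y)*(-20))*22 = ((-2 + (17/6)*(-5))*(-20))*22 = ((-2 - 85/6)*(-20))*22 = -97/6*(-20)*22 = (970/3)*22 = 21340/3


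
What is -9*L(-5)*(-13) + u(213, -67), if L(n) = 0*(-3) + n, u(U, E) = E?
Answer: -652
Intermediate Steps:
L(n) = n (L(n) = 0 + n = n)
-9*L(-5)*(-13) + u(213, -67) = -9*(-5)*(-13) - 67 = 45*(-13) - 67 = -585 - 67 = -652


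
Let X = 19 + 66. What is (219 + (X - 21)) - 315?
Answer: -32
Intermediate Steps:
X = 85
(219 + (X - 21)) - 315 = (219 + (85 - 21)) - 315 = (219 + 64) - 315 = 283 - 315 = -32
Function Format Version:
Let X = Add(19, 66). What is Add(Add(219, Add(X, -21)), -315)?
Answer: -32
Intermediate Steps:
X = 85
Add(Add(219, Add(X, -21)), -315) = Add(Add(219, Add(85, -21)), -315) = Add(Add(219, 64), -315) = Add(283, -315) = -32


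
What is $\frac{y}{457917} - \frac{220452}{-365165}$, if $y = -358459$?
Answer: $- \frac{29947962251}{167215261305} \approx -0.1791$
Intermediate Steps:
$\frac{y}{457917} - \frac{220452}{-365165} = - \frac{358459}{457917} - \frac{220452}{-365165} = \left(-358459\right) \frac{1}{457917} - - \frac{220452}{365165} = - \frac{358459}{457917} + \frac{220452}{365165} = - \frac{29947962251}{167215261305}$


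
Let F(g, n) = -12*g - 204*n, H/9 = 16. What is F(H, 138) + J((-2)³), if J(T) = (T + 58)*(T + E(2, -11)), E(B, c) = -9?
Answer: -30730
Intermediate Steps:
H = 144 (H = 9*16 = 144)
F(g, n) = -204*n - 12*g
J(T) = (-9 + T)*(58 + T) (J(T) = (T + 58)*(T - 9) = (58 + T)*(-9 + T) = (-9 + T)*(58 + T))
F(H, 138) + J((-2)³) = (-204*138 - 12*144) + (-522 + ((-2)³)² + 49*(-2)³) = (-28152 - 1728) + (-522 + (-8)² + 49*(-8)) = -29880 + (-522 + 64 - 392) = -29880 - 850 = -30730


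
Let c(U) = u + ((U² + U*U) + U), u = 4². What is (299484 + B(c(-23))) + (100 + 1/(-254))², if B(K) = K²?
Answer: 91231057061/64516 ≈ 1.4141e+6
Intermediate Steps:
u = 16
c(U) = 16 + U + 2*U² (c(U) = 16 + ((U² + U*U) + U) = 16 + ((U² + U²) + U) = 16 + (2*U² + U) = 16 + (U + 2*U²) = 16 + U + 2*U²)
(299484 + B(c(-23))) + (100 + 1/(-254))² = (299484 + (16 - 23 + 2*(-23)²)²) + (100 + 1/(-254))² = (299484 + (16 - 23 + 2*529)²) + (100 - 1/254)² = (299484 + (16 - 23 + 1058)²) + (25399/254)² = (299484 + 1051²) + 645109201/64516 = (299484 + 1104601) + 645109201/64516 = 1404085 + 645109201/64516 = 91231057061/64516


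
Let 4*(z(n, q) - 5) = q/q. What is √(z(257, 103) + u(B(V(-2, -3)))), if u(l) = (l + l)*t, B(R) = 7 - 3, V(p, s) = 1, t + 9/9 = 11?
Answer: √341/2 ≈ 9.2331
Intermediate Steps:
t = 10 (t = -1 + 11 = 10)
B(R) = 4
z(n, q) = 21/4 (z(n, q) = 5 + (q/q)/4 = 5 + (¼)*1 = 5 + ¼ = 21/4)
u(l) = 20*l (u(l) = (l + l)*10 = (2*l)*10 = 20*l)
√(z(257, 103) + u(B(V(-2, -3)))) = √(21/4 + 20*4) = √(21/4 + 80) = √(341/4) = √341/2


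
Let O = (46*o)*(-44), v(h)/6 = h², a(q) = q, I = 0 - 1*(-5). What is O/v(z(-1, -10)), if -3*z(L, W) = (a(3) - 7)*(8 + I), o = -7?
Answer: 5313/676 ≈ 7.8595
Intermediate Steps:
I = 5 (I = 0 + 5 = 5)
z(L, W) = 52/3 (z(L, W) = -(3 - 7)*(8 + 5)/3 = -(-4)*13/3 = -⅓*(-52) = 52/3)
v(h) = 6*h²
O = 14168 (O = (46*(-7))*(-44) = -322*(-44) = 14168)
O/v(z(-1, -10)) = 14168/((6*(52/3)²)) = 14168/((6*(2704/9))) = 14168/(5408/3) = 14168*(3/5408) = 5313/676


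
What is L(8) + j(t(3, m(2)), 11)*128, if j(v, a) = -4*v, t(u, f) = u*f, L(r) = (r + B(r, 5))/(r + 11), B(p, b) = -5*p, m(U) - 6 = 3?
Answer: -262688/19 ≈ -13826.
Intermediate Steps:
m(U) = 9 (m(U) = 6 + 3 = 9)
L(r) = -4*r/(11 + r) (L(r) = (r - 5*r)/(r + 11) = (-4*r)/(11 + r) = -4*r/(11 + r))
t(u, f) = f*u
L(8) + j(t(3, m(2)), 11)*128 = -4*8/(11 + 8) - 36*3*128 = -4*8/19 - 4*27*128 = -4*8*1/19 - 108*128 = -32/19 - 13824 = -262688/19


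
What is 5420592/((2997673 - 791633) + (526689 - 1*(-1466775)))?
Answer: 338787/262469 ≈ 1.2908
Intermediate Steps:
5420592/((2997673 - 791633) + (526689 - 1*(-1466775))) = 5420592/(2206040 + (526689 + 1466775)) = 5420592/(2206040 + 1993464) = 5420592/4199504 = 5420592*(1/4199504) = 338787/262469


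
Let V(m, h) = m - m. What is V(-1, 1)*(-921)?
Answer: 0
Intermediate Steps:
V(m, h) = 0
V(-1, 1)*(-921) = 0*(-921) = 0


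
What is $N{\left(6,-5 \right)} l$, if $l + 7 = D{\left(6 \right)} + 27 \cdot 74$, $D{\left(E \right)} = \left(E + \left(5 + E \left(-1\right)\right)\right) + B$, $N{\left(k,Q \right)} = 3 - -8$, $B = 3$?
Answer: $21989$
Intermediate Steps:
$N{\left(k,Q \right)} = 11$ ($N{\left(k,Q \right)} = 3 + 8 = 11$)
$D{\left(E \right)} = 8$ ($D{\left(E \right)} = \left(E + \left(5 + E \left(-1\right)\right)\right) + 3 = \left(E - \left(-5 + E\right)\right) + 3 = 5 + 3 = 8$)
$l = 1999$ ($l = -7 + \left(8 + 27 \cdot 74\right) = -7 + \left(8 + 1998\right) = -7 + 2006 = 1999$)
$N{\left(6,-5 \right)} l = 11 \cdot 1999 = 21989$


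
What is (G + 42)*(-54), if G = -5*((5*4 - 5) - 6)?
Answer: 162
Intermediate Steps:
G = -45 (G = -5*((20 - 5) - 6) = -5*(15 - 6) = -5*9 = -45)
(G + 42)*(-54) = (-45 + 42)*(-54) = -3*(-54) = 162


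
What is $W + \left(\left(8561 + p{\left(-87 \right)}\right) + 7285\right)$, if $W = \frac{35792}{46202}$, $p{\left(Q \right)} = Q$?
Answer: $\frac{364066555}{23101} \approx 15760.0$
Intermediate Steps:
$W = \frac{17896}{23101}$ ($W = 35792 \cdot \frac{1}{46202} = \frac{17896}{23101} \approx 0.77468$)
$W + \left(\left(8561 + p{\left(-87 \right)}\right) + 7285\right) = \frac{17896}{23101} + \left(\left(8561 - 87\right) + 7285\right) = \frac{17896}{23101} + \left(8474 + 7285\right) = \frac{17896}{23101} + 15759 = \frac{364066555}{23101}$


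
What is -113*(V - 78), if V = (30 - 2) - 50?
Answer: 11300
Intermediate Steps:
V = -22 (V = 28 - 50 = -22)
-113*(V - 78) = -113*(-22 - 78) = -113*(-100) = 11300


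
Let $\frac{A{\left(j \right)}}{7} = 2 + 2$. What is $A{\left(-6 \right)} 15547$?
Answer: $435316$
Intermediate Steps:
$A{\left(j \right)} = 28$ ($A{\left(j \right)} = 7 \left(2 + 2\right) = 7 \cdot 4 = 28$)
$A{\left(-6 \right)} 15547 = 28 \cdot 15547 = 435316$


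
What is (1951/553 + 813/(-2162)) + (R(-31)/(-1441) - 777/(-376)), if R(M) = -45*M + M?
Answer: 2676298049/626487064 ≈ 4.2719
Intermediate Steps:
R(M) = -44*M
(1951/553 + 813/(-2162)) + (R(-31)/(-1441) - 777/(-376)) = (1951/553 + 813/(-2162)) + (-44*(-31)/(-1441) - 777/(-376)) = (1951*(1/553) + 813*(-1/2162)) + (1364*(-1/1441) - 777*(-1/376)) = (1951/553 - 813/2162) + (-124/131 + 777/376) = 3768473/1195586 + 55163/49256 = 2676298049/626487064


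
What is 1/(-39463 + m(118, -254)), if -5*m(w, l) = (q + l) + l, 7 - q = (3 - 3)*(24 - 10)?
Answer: -5/196814 ≈ -2.5405e-5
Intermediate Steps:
q = 7 (q = 7 - (3 - 3)*(24 - 10) = 7 - 0*14 = 7 - 1*0 = 7 + 0 = 7)
m(w, l) = -7/5 - 2*l/5 (m(w, l) = -((7 + l) + l)/5 = -(7 + 2*l)/5 = -7/5 - 2*l/5)
1/(-39463 + m(118, -254)) = 1/(-39463 + (-7/5 - ⅖*(-254))) = 1/(-39463 + (-7/5 + 508/5)) = 1/(-39463 + 501/5) = 1/(-196814/5) = -5/196814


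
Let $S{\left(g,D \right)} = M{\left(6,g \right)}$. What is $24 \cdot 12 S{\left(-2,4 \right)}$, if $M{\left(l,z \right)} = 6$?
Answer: $1728$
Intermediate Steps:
$S{\left(g,D \right)} = 6$
$24 \cdot 12 S{\left(-2,4 \right)} = 24 \cdot 12 \cdot 6 = 288 \cdot 6 = 1728$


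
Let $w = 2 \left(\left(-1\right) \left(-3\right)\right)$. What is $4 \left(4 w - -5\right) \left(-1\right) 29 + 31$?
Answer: $-3333$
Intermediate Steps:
$w = 6$ ($w = 2 \cdot 3 = 6$)
$4 \left(4 w - -5\right) \left(-1\right) 29 + 31 = 4 \left(4 \cdot 6 - -5\right) \left(-1\right) 29 + 31 = 4 \left(24 + 5\right) \left(-1\right) 29 + 31 = 4 \cdot 29 \left(-1\right) 29 + 31 = 116 \left(-1\right) 29 + 31 = \left(-116\right) 29 + 31 = -3364 + 31 = -3333$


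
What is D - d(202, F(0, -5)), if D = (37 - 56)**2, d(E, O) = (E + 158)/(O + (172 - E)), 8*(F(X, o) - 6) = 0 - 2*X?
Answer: 376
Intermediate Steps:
F(X, o) = 6 - X/4 (F(X, o) = 6 + (0 - 2*X)/8 = 6 + (-2*X)/8 = 6 - X/4)
d(E, O) = (158 + E)/(172 + O - E)
D = 361 (D = (-19)**2 = 361)
D - d(202, F(0, -5)) = 361 - (158 + 202)/(172 + (6 - 1/4*0) - 1*202) = 361 - 360/(172 + (6 + 0) - 202) = 361 - 360/(172 + 6 - 202) = 361 - 360/(-24) = 361 - (-1)*360/24 = 361 - 1*(-15) = 361 + 15 = 376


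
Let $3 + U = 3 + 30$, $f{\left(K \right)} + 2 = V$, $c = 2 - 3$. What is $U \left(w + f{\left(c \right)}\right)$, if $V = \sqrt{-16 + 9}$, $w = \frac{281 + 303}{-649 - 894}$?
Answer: $- \frac{110100}{1543} + 30 i \sqrt{7} \approx -71.354 + 79.373 i$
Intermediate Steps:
$w = - \frac{584}{1543}$ ($w = \frac{584}{-1543} = 584 \left(- \frac{1}{1543}\right) = - \frac{584}{1543} \approx -0.37848$)
$c = -1$ ($c = 2 - 3 = -1$)
$V = i \sqrt{7}$ ($V = \sqrt{-7} = i \sqrt{7} \approx 2.6458 i$)
$f{\left(K \right)} = -2 + i \sqrt{7}$
$U = 30$ ($U = -3 + \left(3 + 30\right) = -3 + 33 = 30$)
$U \left(w + f{\left(c \right)}\right) = 30 \left(- \frac{584}{1543} - \left(2 - i \sqrt{7}\right)\right) = 30 \left(- \frac{3670}{1543} + i \sqrt{7}\right) = - \frac{110100}{1543} + 30 i \sqrt{7}$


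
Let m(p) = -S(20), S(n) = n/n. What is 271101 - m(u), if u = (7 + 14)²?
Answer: 271102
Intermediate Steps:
S(n) = 1
u = 441 (u = 21² = 441)
m(p) = -1 (m(p) = -1*1 = -1)
271101 - m(u) = 271101 - 1*(-1) = 271101 + 1 = 271102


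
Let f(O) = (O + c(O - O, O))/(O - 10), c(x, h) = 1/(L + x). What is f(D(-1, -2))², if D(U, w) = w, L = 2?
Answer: 1/64 ≈ 0.015625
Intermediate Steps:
c(x, h) = 1/(2 + x)
f(O) = (½ + O)/(-10 + O) (f(O) = (O + 1/(2 + (O - O)))/(O - 10) = (O + 1/(2 + 0))/(-10 + O) = (O + 1/2)/(-10 + O) = (O + ½)/(-10 + O) = (½ + O)/(-10 + O))
f(D(-1, -2))² = ((½ - 2)/(-10 - 2))² = (-3/2/(-12))² = (-1/12*(-3/2))² = (⅛)² = 1/64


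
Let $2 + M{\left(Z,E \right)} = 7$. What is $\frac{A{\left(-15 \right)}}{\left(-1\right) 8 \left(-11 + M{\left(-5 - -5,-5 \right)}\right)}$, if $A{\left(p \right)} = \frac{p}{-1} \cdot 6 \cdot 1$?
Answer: $\frac{15}{8} \approx 1.875$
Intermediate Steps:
$M{\left(Z,E \right)} = 5$ ($M{\left(Z,E \right)} = -2 + 7 = 5$)
$A{\left(p \right)} = - 6 p$ ($A{\left(p \right)} = p \left(-1\right) 6 \cdot 1 = - p 6 \cdot 1 = - 6 p 1 = - 6 p$)
$\frac{A{\left(-15 \right)}}{\left(-1\right) 8 \left(-11 + M{\left(-5 - -5,-5 \right)}\right)} = \frac{\left(-6\right) \left(-15\right)}{\left(-1\right) 8 \left(-11 + 5\right)} = \frac{90}{\left(-1\right) 8 \left(-6\right)} = \frac{90}{\left(-1\right) \left(-48\right)} = \frac{90}{48} = 90 \cdot \frac{1}{48} = \frac{15}{8}$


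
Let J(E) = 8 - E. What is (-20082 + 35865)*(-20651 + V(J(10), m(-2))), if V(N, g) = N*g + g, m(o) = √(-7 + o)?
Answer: -325934733 - 47349*I ≈ -3.2593e+8 - 47349.0*I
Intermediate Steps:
V(N, g) = g + N*g
(-20082 + 35865)*(-20651 + V(J(10), m(-2))) = (-20082 + 35865)*(-20651 + √(-7 - 2)*(1 + (8 - 1*10))) = 15783*(-20651 + √(-9)*(1 + (8 - 10))) = 15783*(-20651 + (3*I)*(1 - 2)) = 15783*(-20651 + (3*I)*(-1)) = 15783*(-20651 - 3*I) = -325934733 - 47349*I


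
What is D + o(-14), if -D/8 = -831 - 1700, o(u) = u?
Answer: 20234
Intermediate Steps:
D = 20248 (D = -8*(-831 - 1700) = -8*(-2531) = 20248)
D + o(-14) = 20248 - 14 = 20234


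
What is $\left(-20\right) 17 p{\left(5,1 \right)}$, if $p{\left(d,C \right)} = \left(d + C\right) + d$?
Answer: $-3740$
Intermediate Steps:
$p{\left(d,C \right)} = C + 2 d$ ($p{\left(d,C \right)} = \left(C + d\right) + d = C + 2 d$)
$\left(-20\right) 17 p{\left(5,1 \right)} = \left(-20\right) 17 \left(1 + 2 \cdot 5\right) = - 340 \left(1 + 10\right) = \left(-340\right) 11 = -3740$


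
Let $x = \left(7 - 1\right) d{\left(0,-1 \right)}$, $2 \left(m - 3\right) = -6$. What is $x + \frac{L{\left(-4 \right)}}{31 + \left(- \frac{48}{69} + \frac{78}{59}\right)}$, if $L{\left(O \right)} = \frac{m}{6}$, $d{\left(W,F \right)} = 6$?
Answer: $36$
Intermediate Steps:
$m = 0$ ($m = 3 + \frac{1}{2} \left(-6\right) = 3 - 3 = 0$)
$x = 36$ ($x = \left(7 - 1\right) 6 = 6 \cdot 6 = 36$)
$L{\left(O \right)} = 0$ ($L{\left(O \right)} = \frac{0}{6} = 0 \cdot \frac{1}{6} = 0$)
$x + \frac{L{\left(-4 \right)}}{31 + \left(- \frac{48}{69} + \frac{78}{59}\right)} = 36 + \frac{0}{31 + \left(- \frac{48}{69} + \frac{78}{59}\right)} = 36 + \frac{0}{31 + \left(\left(-48\right) \frac{1}{69} + 78 \cdot \frac{1}{59}\right)} = 36 + \frac{0}{31 + \left(- \frac{16}{23} + \frac{78}{59}\right)} = 36 + \frac{0}{31 + \frac{850}{1357}} = 36 + \frac{0}{\frac{42917}{1357}} = 36 + 0 \cdot \frac{1357}{42917} = 36 + 0 = 36$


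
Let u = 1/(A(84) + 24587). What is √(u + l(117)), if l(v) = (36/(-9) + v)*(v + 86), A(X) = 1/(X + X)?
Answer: √391385145304948627/4130617 ≈ 151.46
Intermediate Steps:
A(X) = 1/(2*X)
l(v) = (-4 + v)*(86 + v) (l(v) = (36*(-⅑) + v)*(86 + v) = (-4 + v)*(86 + v))
u = 168/4130617 (u = 1/((½)/84 + 24587) = 1/((½)*(1/84) + 24587) = 1/(1/168 + 24587) = 1/(4130617/168) = 168/4130617 ≈ 4.0672e-5)
√(u + l(117)) = √(168/4130617 + (-344 + 117² + 82*117)) = √(168/4130617 + (-344 + 13689 + 9594)) = √(168/4130617 + 22939) = √(94752223531/4130617) = √391385145304948627/4130617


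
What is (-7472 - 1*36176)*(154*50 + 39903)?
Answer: -2077775744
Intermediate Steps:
(-7472 - 1*36176)*(154*50 + 39903) = (-7472 - 36176)*(7700 + 39903) = -43648*47603 = -2077775744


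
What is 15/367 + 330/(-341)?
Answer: -10545/11377 ≈ -0.92687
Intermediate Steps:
15/367 + 330/(-341) = 15*(1/367) + 330*(-1/341) = 15/367 - 30/31 = -10545/11377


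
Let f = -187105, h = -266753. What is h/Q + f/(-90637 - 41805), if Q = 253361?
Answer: 12075809079/33555637562 ≈ 0.35987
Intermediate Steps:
h/Q + f/(-90637 - 41805) = -266753/253361 - 187105/(-90637 - 41805) = -266753*1/253361 - 187105/(-132442) = -266753/253361 - 187105*(-1/132442) = -266753/253361 + 187105/132442 = 12075809079/33555637562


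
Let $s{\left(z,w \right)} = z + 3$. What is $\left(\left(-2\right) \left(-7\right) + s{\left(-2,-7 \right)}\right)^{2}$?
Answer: $225$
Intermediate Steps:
$s{\left(z,w \right)} = 3 + z$
$\left(\left(-2\right) \left(-7\right) + s{\left(-2,-7 \right)}\right)^{2} = \left(\left(-2\right) \left(-7\right) + \left(3 - 2\right)\right)^{2} = \left(14 + 1\right)^{2} = 15^{2} = 225$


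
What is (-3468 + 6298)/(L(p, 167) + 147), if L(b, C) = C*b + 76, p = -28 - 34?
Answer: -2830/10131 ≈ -0.27934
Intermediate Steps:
p = -62
L(b, C) = 76 + C*b
(-3468 + 6298)/(L(p, 167) + 147) = (-3468 + 6298)/((76 + 167*(-62)) + 147) = 2830/((76 - 10354) + 147) = 2830/(-10278 + 147) = 2830/(-10131) = 2830*(-1/10131) = -2830/10131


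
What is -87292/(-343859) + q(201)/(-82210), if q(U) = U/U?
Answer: 7175931461/28268648390 ≈ 0.25385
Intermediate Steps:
q(U) = 1
-87292/(-343859) + q(201)/(-82210) = -87292/(-343859) + 1/(-82210) = -87292*(-1/343859) + 1*(-1/82210) = 87292/343859 - 1/82210 = 7175931461/28268648390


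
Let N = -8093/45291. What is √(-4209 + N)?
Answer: 2*I*√2158545418098/45291 ≈ 64.878*I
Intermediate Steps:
N = -8093/45291 (N = -8093*1/45291 = -8093/45291 ≈ -0.17869)
√(-4209 + N) = √(-4209 - 8093/45291) = √(-190637912/45291) = 2*I*√2158545418098/45291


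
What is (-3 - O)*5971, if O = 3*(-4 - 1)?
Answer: 71652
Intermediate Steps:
O = -15 (O = 3*(-5) = -15)
(-3 - O)*5971 = (-3 - 1*(-15))*5971 = (-3 + 15)*5971 = 12*5971 = 71652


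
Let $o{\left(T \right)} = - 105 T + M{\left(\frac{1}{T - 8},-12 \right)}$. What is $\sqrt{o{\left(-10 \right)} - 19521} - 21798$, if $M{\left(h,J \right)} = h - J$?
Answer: $-21798 + \frac{i \sqrt{664526}}{6} \approx -21798.0 + 135.86 i$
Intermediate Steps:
$o{\left(T \right)} = 12 + \frac{1}{-8 + T} - 105 T$ ($o{\left(T \right)} = - 105 T + \left(\frac{1}{T - 8} - -12\right) = - 105 T + \left(\frac{1}{-8 + T} + 12\right) = - 105 T + \left(12 + \frac{1}{-8 + T}\right) = 12 + \frac{1}{-8 + T} - 105 T$)
$\sqrt{o{\left(-10 \right)} - 19521} - 21798 = \sqrt{\frac{-95 - 105 \left(-10\right)^{2} + 852 \left(-10\right)}{-8 - 10} - 19521} - 21798 = \sqrt{\frac{-95 - 10500 - 8520}{-18} - 19521} - 21798 = \sqrt{- \frac{-95 - 10500 - 8520}{18} - 19521} - 21798 = \sqrt{\left(- \frac{1}{18}\right) \left(-19115\right) - 19521} - 21798 = \sqrt{\frac{19115}{18} - 19521} - 21798 = \sqrt{- \frac{332263}{18}} - 21798 = \frac{i \sqrt{664526}}{6} - 21798 = -21798 + \frac{i \sqrt{664526}}{6}$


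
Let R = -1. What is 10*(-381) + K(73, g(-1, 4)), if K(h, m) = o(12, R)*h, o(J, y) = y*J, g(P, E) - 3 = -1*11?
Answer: -4686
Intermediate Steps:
g(P, E) = -8 (g(P, E) = 3 - 1*11 = 3 - 11 = -8)
o(J, y) = J*y
K(h, m) = -12*h (K(h, m) = (12*(-1))*h = -12*h)
10*(-381) + K(73, g(-1, 4)) = 10*(-381) - 12*73 = -3810 - 876 = -4686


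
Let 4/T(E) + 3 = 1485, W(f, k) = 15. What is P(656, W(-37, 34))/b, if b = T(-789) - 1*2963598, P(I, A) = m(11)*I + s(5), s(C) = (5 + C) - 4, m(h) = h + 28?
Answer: -9481095/1098013058 ≈ -0.0086348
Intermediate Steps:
T(E) = 2/741 (T(E) = 4/(-3 + 1485) = 4/1482 = 4*(1/1482) = 2/741)
m(h) = 28 + h
s(C) = 1 + C
P(I, A) = 6 + 39*I (P(I, A) = (28 + 11)*I + (1 + 5) = 39*I + 6 = 6 + 39*I)
b = -2196026116/741 (b = 2/741 - 1*2963598 = 2/741 - 2963598 = -2196026116/741 ≈ -2.9636e+6)
P(656, W(-37, 34))/b = (6 + 39*656)/(-2196026116/741) = (6 + 25584)*(-741/2196026116) = 25590*(-741/2196026116) = -9481095/1098013058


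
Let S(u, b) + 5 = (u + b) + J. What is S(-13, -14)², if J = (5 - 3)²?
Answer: 784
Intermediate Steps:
J = 4 (J = 2² = 4)
S(u, b) = -1 + b + u (S(u, b) = -5 + ((u + b) + 4) = -5 + ((b + u) + 4) = -5 + (4 + b + u) = -1 + b + u)
S(-13, -14)² = (-1 - 14 - 13)² = (-28)² = 784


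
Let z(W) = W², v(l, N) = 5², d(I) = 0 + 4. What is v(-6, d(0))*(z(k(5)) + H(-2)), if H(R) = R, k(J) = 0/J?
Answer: -50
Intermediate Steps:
d(I) = 4
v(l, N) = 25
k(J) = 0
v(-6, d(0))*(z(k(5)) + H(-2)) = 25*(0² - 2) = 25*(0 - 2) = 25*(-2) = -50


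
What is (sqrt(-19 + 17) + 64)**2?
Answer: (64 + I*sqrt(2))**2 ≈ 4094.0 + 181.02*I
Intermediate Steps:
(sqrt(-19 + 17) + 64)**2 = (sqrt(-2) + 64)**2 = (I*sqrt(2) + 64)**2 = (64 + I*sqrt(2))**2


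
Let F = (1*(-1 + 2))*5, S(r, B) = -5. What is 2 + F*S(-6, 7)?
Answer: -23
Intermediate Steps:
F = 5 (F = (1*1)*5 = 1*5 = 5)
2 + F*S(-6, 7) = 2 + 5*(-5) = 2 - 25 = -23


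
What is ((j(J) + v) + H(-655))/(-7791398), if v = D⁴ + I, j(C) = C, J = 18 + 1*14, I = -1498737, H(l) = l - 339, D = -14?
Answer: 1461283/7791398 ≈ 0.18755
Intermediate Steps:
H(l) = -339 + l
J = 32 (J = 18 + 14 = 32)
v = -1460321 (v = (-14)⁴ - 1498737 = 38416 - 1498737 = -1460321)
((j(J) + v) + H(-655))/(-7791398) = ((32 - 1460321) + (-339 - 655))/(-7791398) = (-1460289 - 994)*(-1/7791398) = -1461283*(-1/7791398) = 1461283/7791398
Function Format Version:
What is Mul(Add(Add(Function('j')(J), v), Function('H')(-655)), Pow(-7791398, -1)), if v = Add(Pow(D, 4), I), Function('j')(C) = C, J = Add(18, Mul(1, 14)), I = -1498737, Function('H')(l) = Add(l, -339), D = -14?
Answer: Rational(1461283, 7791398) ≈ 0.18755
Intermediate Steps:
Function('H')(l) = Add(-339, l)
J = 32 (J = Add(18, 14) = 32)
v = -1460321 (v = Add(Pow(-14, 4), -1498737) = Add(38416, -1498737) = -1460321)
Mul(Add(Add(Function('j')(J), v), Function('H')(-655)), Pow(-7791398, -1)) = Mul(Add(Add(32, -1460321), Add(-339, -655)), Pow(-7791398, -1)) = Mul(Add(-1460289, -994), Rational(-1, 7791398)) = Mul(-1461283, Rational(-1, 7791398)) = Rational(1461283, 7791398)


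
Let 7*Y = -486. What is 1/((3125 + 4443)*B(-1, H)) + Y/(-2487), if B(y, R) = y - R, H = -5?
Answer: 4909867/175668416 ≈ 0.027950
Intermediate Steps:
Y = -486/7 (Y = (⅐)*(-486) = -486/7 ≈ -69.429)
1/((3125 + 4443)*B(-1, H)) + Y/(-2487) = 1/((3125 + 4443)*(-1 - 1*(-5))) - 486/7/(-2487) = 1/(7568*(-1 + 5)) - 486/7*(-1/2487) = (1/7568)/4 + 162/5803 = (1/7568)*(¼) + 162/5803 = 1/30272 + 162/5803 = 4909867/175668416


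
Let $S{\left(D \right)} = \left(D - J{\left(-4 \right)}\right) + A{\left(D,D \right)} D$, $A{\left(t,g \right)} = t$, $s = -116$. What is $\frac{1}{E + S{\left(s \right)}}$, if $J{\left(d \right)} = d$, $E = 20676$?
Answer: $\frac{1}{34020} \approx 2.9394 \cdot 10^{-5}$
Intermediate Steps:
$S{\left(D \right)} = 4 + D + D^{2}$ ($S{\left(D \right)} = \left(D - -4\right) + D D = \left(D + 4\right) + D^{2} = \left(4 + D\right) + D^{2} = 4 + D + D^{2}$)
$\frac{1}{E + S{\left(s \right)}} = \frac{1}{20676 + \left(4 - 116 + \left(-116\right)^{2}\right)} = \frac{1}{20676 + \left(4 - 116 + 13456\right)} = \frac{1}{20676 + 13344} = \frac{1}{34020}$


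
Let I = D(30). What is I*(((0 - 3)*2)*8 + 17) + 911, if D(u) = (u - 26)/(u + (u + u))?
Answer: 40933/45 ≈ 909.62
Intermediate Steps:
D(u) = (-26 + u)/(3*u) (D(u) = (-26 + u)/(u + 2*u) = (-26 + u)/((3*u)) = (-26 + u)*(1/(3*u)) = (-26 + u)/(3*u))
I = 2/45 (I = (1/3)*(-26 + 30)/30 = (1/3)*(1/30)*4 = 2/45 ≈ 0.044444)
I*(((0 - 3)*2)*8 + 17) + 911 = 2*(((0 - 3)*2)*8 + 17)/45 + 911 = 2*(-3*2*8 + 17)/45 + 911 = 2*(-6*8 + 17)/45 + 911 = 2*(-48 + 17)/45 + 911 = (2/45)*(-31) + 911 = -62/45 + 911 = 40933/45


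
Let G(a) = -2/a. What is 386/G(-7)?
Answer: 1351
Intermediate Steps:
386/G(-7) = 386/((-2/(-7))) = 386/((-2*(-⅐))) = 386/(2/7) = 386*(7/2) = 1351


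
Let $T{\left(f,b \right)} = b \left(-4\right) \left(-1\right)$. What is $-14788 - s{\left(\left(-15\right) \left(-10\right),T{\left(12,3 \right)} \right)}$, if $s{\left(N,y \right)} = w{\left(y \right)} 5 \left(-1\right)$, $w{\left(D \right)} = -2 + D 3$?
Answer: $-14618$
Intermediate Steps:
$T{\left(f,b \right)} = 4 b$ ($T{\left(f,b \right)} = - 4 b \left(-1\right) = 4 b$)
$w{\left(D \right)} = -2 + 3 D$
$s{\left(N,y \right)} = 10 - 15 y$ ($s{\left(N,y \right)} = \left(-2 + 3 y\right) 5 \left(-1\right) = \left(-10 + 15 y\right) \left(-1\right) = 10 - 15 y$)
$-14788 - s{\left(\left(-15\right) \left(-10\right),T{\left(12,3 \right)} \right)} = -14788 - \left(10 - 15 \cdot 4 \cdot 3\right) = -14788 - \left(10 - 180\right) = -14788 - -170 = -14788 + 170 = -14618$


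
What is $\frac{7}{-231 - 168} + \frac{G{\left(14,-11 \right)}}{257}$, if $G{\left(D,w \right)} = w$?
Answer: $- \frac{884}{14649} \approx -0.060345$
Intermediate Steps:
$\frac{7}{-231 - 168} + \frac{G{\left(14,-11 \right)}}{257} = \frac{7}{-231 - 168} - \frac{11}{257} = \frac{7}{-399} - \frac{11}{257} = 7 \left(- \frac{1}{399}\right) - \frac{11}{257} = - \frac{1}{57} - \frac{11}{257} = - \frac{884}{14649}$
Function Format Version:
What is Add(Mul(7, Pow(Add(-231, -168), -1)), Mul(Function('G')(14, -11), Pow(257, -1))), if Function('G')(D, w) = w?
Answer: Rational(-884, 14649) ≈ -0.060345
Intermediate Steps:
Add(Mul(7, Pow(Add(-231, -168), -1)), Mul(Function('G')(14, -11), Pow(257, -1))) = Add(Mul(7, Pow(Add(-231, -168), -1)), Mul(-11, Pow(257, -1))) = Add(Mul(7, Pow(-399, -1)), Mul(-11, Rational(1, 257))) = Add(Mul(7, Rational(-1, 399)), Rational(-11, 257)) = Add(Rational(-1, 57), Rational(-11, 257)) = Rational(-884, 14649)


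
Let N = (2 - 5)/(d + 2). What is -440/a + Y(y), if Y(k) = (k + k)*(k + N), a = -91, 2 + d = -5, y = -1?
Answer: 2564/455 ≈ 5.6352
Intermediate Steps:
d = -7 (d = -2 - 5 = -7)
N = 3/5 (N = (2 - 5)/(-7 + 2) = -3/(-5) = -3*(-1/5) = 3/5 ≈ 0.60000)
Y(k) = 2*k*(3/5 + k) (Y(k) = (k + k)*(k + 3/5) = (2*k)*(3/5 + k) = 2*k*(3/5 + k))
-440/a + Y(y) = -440/(-91) + (2/5)*(-1)*(3 + 5*(-1)) = -440*(-1/91) + (2/5)*(-1)*(3 - 5) = 440/91 + (2/5)*(-1)*(-2) = 440/91 + 4/5 = 2564/455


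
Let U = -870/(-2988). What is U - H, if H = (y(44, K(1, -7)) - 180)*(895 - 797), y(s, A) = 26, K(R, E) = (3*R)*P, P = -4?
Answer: 7515961/498 ≈ 15092.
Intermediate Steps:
K(R, E) = -12*R (K(R, E) = (3*R)*(-4) = -12*R)
U = 145/498 (U = -870*(-1/2988) = 145/498 ≈ 0.29116)
H = -15092 (H = (26 - 180)*(895 - 797) = -154*98 = -15092)
U - H = 145/498 - 1*(-15092) = 145/498 + 15092 = 7515961/498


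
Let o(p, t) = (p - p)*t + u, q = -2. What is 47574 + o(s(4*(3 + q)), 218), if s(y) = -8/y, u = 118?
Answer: 47692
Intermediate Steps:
o(p, t) = 118 (o(p, t) = (p - p)*t + 118 = 0*t + 118 = 0 + 118 = 118)
47574 + o(s(4*(3 + q)), 218) = 47574 + 118 = 47692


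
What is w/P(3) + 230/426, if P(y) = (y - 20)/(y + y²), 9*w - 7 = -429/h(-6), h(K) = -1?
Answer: -40623/1207 ≈ -33.656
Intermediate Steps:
w = 436/9 (w = 7/9 + (-429/(-1))/9 = 7/9 + (-429*(-1))/9 = 7/9 + (⅑)*429 = 7/9 + 143/3 = 436/9 ≈ 48.444)
P(y) = (-20 + y)/(y + y²)
w/P(3) + 230/426 = 436/(9*(((-20 + 3)/(3*(1 + 3))))) + 230/426 = 436/(9*(((⅓)*(-17)/4))) + 230*(1/426) = 436/(9*(((⅓)*(¼)*(-17)))) + 115/213 = 436/(9*(-17/12)) + 115/213 = (436/9)*(-12/17) + 115/213 = -1744/51 + 115/213 = -40623/1207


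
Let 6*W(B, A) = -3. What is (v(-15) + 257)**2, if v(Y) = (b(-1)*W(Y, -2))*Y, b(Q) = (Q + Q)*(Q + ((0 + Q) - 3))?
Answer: 110224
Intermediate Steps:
W(B, A) = -1/2 (W(B, A) = (1/6)*(-3) = -1/2)
b(Q) = 2*Q*(-3 + 2*Q) (b(Q) = (2*Q)*(Q + (Q - 3)) = (2*Q)*(Q + (-3 + Q)) = (2*Q)*(-3 + 2*Q) = 2*Q*(-3 + 2*Q))
v(Y) = -5*Y (v(Y) = ((2*(-1)*(-3 + 2*(-1)))*(-1/2))*Y = ((2*(-1)*(-3 - 2))*(-1/2))*Y = ((2*(-1)*(-5))*(-1/2))*Y = (10*(-1/2))*Y = -5*Y)
(v(-15) + 257)**2 = (-5*(-15) + 257)**2 = (75 + 257)**2 = 332**2 = 110224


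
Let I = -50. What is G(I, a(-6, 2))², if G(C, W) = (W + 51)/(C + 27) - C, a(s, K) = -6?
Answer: 1221025/529 ≈ 2308.2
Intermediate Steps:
G(C, W) = -C + (51 + W)/(27 + C) (G(C, W) = (51 + W)/(27 + C) - C = -C + (51 + W)/(27 + C))
G(I, a(-6, 2))² = ((51 - 6 - 1*(-50)² - 27*(-50))/(27 - 50))² = ((51 - 6 - 1*2500 + 1350)/(-23))² = (-(51 - 6 - 2500 + 1350)/23)² = (-1/23*(-1105))² = (1105/23)² = 1221025/529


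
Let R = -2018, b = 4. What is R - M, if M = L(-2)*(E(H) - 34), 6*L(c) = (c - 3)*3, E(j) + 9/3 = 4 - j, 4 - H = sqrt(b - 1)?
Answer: -4221/2 + 5*sqrt(3)/2 ≈ -2106.2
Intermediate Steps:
H = 4 - sqrt(3) (H = 4 - sqrt(4 - 1) = 4 - sqrt(3) ≈ 2.2679)
E(j) = 1 - j (E(j) = -3 + (4 - j) = 1 - j)
L(c) = -3/2 + c/2 (L(c) = ((c - 3)*3)/6 = ((-3 + c)*3)/6 = (-9 + 3*c)/6 = -3/2 + c/2)
M = 185/2 - 5*sqrt(3)/2 (M = (-3/2 + (1/2)*(-2))*((1 - (4 - sqrt(3))) - 34) = (-3/2 - 1)*((1 + (-4 + sqrt(3))) - 34) = -5*((-3 + sqrt(3)) - 34)/2 = -5*(-37 + sqrt(3))/2 = 185/2 - 5*sqrt(3)/2 ≈ 88.170)
R - M = -2018 - (185/2 - 5*sqrt(3)/2) = -2018 + (-185/2 + 5*sqrt(3)/2) = -4221/2 + 5*sqrt(3)/2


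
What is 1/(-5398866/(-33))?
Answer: 1/163602 ≈ 6.1124e-6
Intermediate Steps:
1/(-5398866/(-33)) = 1/(-5398866*(-1)/33) = 1/(-199958*(-9/11)) = 1/163602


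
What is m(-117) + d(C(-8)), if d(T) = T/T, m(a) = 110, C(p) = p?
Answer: 111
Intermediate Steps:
d(T) = 1
m(-117) + d(C(-8)) = 110 + 1 = 111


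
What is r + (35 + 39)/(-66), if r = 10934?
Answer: 360785/33 ≈ 10933.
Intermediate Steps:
r + (35 + 39)/(-66) = 10934 + (35 + 39)/(-66) = 10934 + 74*(-1/66) = 10934 - 37/33 = 360785/33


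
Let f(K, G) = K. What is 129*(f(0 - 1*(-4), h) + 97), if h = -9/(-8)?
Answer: 13029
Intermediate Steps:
h = 9/8 (h = -9*(-⅛) = 9/8 ≈ 1.1250)
129*(f(0 - 1*(-4), h) + 97) = 129*((0 - 1*(-4)) + 97) = 129*((0 + 4) + 97) = 129*(4 + 97) = 129*101 = 13029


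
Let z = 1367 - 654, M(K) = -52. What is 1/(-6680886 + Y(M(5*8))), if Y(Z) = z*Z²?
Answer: -1/4752934 ≈ -2.1040e-7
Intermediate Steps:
z = 713
Y(Z) = 713*Z²
1/(-6680886 + Y(M(5*8))) = 1/(-6680886 + 713*(-52)²) = 1/(-6680886 + 713*2704) = 1/(-6680886 + 1927952) = 1/(-4752934) = -1/4752934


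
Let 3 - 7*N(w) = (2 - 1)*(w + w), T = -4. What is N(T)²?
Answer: 121/49 ≈ 2.4694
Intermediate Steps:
N(w) = 3/7 - 2*w/7 (N(w) = 3/7 - (2 - 1)*(w + w)/7 = 3/7 - 2*w/7)
N(T)² = (3/7 - 2/7*(-4))² = (3/7 + 8/7)² = (11/7)² = 121/49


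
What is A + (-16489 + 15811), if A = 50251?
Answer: 49573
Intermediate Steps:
A + (-16489 + 15811) = 50251 + (-16489 + 15811) = 50251 - 678 = 49573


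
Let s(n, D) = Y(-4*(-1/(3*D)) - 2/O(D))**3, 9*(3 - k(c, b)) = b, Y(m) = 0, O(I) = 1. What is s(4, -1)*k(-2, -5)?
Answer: 0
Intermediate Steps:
k(c, b) = 3 - b/9
s(n, D) = 0 (s(n, D) = 0**3 = 0)
s(4, -1)*k(-2, -5) = 0*(3 - 1/9*(-5)) = 0*(3 + 5/9) = 0*(32/9) = 0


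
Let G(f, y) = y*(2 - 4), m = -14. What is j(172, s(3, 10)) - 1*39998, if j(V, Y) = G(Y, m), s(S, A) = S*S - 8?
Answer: -39970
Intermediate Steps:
G(f, y) = -2*y (G(f, y) = y*(-2) = -2*y)
s(S, A) = -8 + S² (s(S, A) = S² - 8 = -8 + S²)
j(V, Y) = 28 (j(V, Y) = -2*(-14) = 28)
j(172, s(3, 10)) - 1*39998 = 28 - 1*39998 = 28 - 39998 = -39970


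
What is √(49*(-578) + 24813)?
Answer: 11*I*√29 ≈ 59.237*I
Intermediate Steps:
√(49*(-578) + 24813) = √(-28322 + 24813) = √(-3509) = 11*I*√29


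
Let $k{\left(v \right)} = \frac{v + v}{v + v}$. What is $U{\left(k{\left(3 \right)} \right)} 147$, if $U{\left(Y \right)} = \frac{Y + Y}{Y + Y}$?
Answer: $147$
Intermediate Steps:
$k{\left(v \right)} = 1$ ($k{\left(v \right)} = \frac{2 v}{2 v} = 2 v \frac{1}{2 v} = 1$)
$U{\left(Y \right)} = 1$ ($U{\left(Y \right)} = \frac{2 Y}{2 Y} = 2 Y \frac{1}{2 Y} = 1$)
$U{\left(k{\left(3 \right)} \right)} 147 = 1 \cdot 147 = 147$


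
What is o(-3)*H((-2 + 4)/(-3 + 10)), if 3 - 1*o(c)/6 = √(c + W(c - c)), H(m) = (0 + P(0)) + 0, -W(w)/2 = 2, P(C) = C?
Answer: 0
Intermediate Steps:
W(w) = -4 (W(w) = -2*2 = -4)
H(m) = 0 (H(m) = (0 + 0) + 0 = 0 + 0 = 0)
o(c) = 18 - 6*√(-4 + c) (o(c) = 18 - 6*√(c - 4) = 18 - 6*√(-4 + c))
o(-3)*H((-2 + 4)/(-3 + 10)) = (18 - 6*√(-4 - 3))*0 = (18 - 6*I*√7)*0 = 0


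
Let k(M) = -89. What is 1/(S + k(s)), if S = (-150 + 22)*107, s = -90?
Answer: -1/13785 ≈ -7.2543e-5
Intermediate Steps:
S = -13696 (S = -128*107 = -13696)
1/(S + k(s)) = 1/(-13696 - 89) = 1/(-13785) = -1/13785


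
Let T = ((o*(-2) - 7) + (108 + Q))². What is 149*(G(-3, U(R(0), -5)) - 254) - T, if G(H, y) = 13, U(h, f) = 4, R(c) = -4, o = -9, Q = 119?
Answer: -92553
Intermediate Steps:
T = 56644 (T = ((-9*(-2) - 7) + (108 + 119))² = ((18 - 7) + 227)² = (11 + 227)² = 238² = 56644)
149*(G(-3, U(R(0), -5)) - 254) - T = 149*(13 - 254) - 1*56644 = 149*(-241) - 56644 = -35909 - 56644 = -92553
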